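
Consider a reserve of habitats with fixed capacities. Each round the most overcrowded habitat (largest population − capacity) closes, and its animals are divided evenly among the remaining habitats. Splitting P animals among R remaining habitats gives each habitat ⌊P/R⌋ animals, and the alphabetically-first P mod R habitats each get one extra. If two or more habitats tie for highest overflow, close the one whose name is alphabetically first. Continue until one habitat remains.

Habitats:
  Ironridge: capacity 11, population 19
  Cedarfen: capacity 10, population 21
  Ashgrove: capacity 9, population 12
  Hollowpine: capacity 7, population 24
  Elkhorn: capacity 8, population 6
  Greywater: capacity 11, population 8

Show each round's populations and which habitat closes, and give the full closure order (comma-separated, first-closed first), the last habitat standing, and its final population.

Round 1: Ashgrove=12 Cedarfen=21 Elkhorn=6 Greywater=8 Hollowpine=24 Ironridge=19 → close Hollowpine (overflow 17)
  24÷5 = 4 each, +1 to first 4
Round 2: Ashgrove=17 Cedarfen=26 Elkhorn=11 Greywater=13 Ironridge=23 → close Cedarfen (overflow 16)
  26÷4 = 6 each, +1 to first 2
Round 3: Ashgrove=24 Elkhorn=18 Greywater=19 Ironridge=29 → close Ironridge (overflow 18)
  29÷3 = 9 each, +1 to first 2
Round 4: Ashgrove=34 Elkhorn=28 Greywater=28 → close Ashgrove (overflow 25)
  34÷2 = 17 each, +1 to first 0
Round 5: Elkhorn=45 Greywater=45 → close Elkhorn (overflow 37)
  45÷1 = 45 each, +1 to first 0

Closure order: Hollowpine, Cedarfen, Ironridge, Ashgrove, Elkhorn
Last habitat: Greywater with 90 animals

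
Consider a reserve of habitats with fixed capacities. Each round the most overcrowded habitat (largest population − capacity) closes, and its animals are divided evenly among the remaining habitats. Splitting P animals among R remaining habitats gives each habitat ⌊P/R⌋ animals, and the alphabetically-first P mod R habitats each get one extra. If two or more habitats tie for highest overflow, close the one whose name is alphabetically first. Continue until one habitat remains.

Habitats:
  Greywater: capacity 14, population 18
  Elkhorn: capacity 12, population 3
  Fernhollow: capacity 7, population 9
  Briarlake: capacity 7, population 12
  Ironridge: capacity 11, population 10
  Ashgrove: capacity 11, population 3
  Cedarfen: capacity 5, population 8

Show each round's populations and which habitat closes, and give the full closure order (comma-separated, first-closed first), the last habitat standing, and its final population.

Closure order: Briarlake, Greywater, Cedarfen, Fernhollow, Ironridge, Ashgrove
Last habitat: Elkhorn with 63 animals

Round 1: Ashgrove=3 Briarlake=12 Cedarfen=8 Elkhorn=3 Fernhollow=9 Greywater=18 Ironridge=10 → close Briarlake (overflow 5)
  12÷6 = 2 each, +1 to first 0
Round 2: Ashgrove=5 Cedarfen=10 Elkhorn=5 Fernhollow=11 Greywater=20 Ironridge=12 → close Greywater (overflow 6)
  20÷5 = 4 each, +1 to first 0
Round 3: Ashgrove=9 Cedarfen=14 Elkhorn=9 Fernhollow=15 Ironridge=16 → close Cedarfen (overflow 9)
  14÷4 = 3 each, +1 to first 2
Round 4: Ashgrove=13 Elkhorn=13 Fernhollow=18 Ironridge=19 → close Fernhollow (overflow 11)
  18÷3 = 6 each, +1 to first 0
Round 5: Ashgrove=19 Elkhorn=19 Ironridge=25 → close Ironridge (overflow 14)
  25÷2 = 12 each, +1 to first 1
Round 6: Ashgrove=32 Elkhorn=31 → close Ashgrove (overflow 21)
  32÷1 = 32 each, +1 to first 0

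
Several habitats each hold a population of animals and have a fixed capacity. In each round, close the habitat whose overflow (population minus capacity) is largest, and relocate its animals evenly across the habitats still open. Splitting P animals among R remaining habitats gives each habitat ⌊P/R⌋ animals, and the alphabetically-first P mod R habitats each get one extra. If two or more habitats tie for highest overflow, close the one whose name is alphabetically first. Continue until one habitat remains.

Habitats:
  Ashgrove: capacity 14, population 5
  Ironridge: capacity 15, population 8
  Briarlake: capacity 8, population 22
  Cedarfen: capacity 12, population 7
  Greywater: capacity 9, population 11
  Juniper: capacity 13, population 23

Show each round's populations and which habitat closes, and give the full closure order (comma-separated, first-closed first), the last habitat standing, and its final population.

Closure order: Briarlake, Juniper, Greywater, Cedarfen, Ashgrove
Last habitat: Ironridge with 76 animals

Round 1: Ashgrove=5 Briarlake=22 Cedarfen=7 Greywater=11 Ironridge=8 Juniper=23 → close Briarlake (overflow 14)
  22÷5 = 4 each, +1 to first 2
Round 2: Ashgrove=10 Cedarfen=12 Greywater=15 Ironridge=12 Juniper=27 → close Juniper (overflow 14)
  27÷4 = 6 each, +1 to first 3
Round 3: Ashgrove=17 Cedarfen=19 Greywater=22 Ironridge=18 → close Greywater (overflow 13)
  22÷3 = 7 each, +1 to first 1
Round 4: Ashgrove=25 Cedarfen=26 Ironridge=25 → close Cedarfen (overflow 14)
  26÷2 = 13 each, +1 to first 0
Round 5: Ashgrove=38 Ironridge=38 → close Ashgrove (overflow 24)
  38÷1 = 38 each, +1 to first 0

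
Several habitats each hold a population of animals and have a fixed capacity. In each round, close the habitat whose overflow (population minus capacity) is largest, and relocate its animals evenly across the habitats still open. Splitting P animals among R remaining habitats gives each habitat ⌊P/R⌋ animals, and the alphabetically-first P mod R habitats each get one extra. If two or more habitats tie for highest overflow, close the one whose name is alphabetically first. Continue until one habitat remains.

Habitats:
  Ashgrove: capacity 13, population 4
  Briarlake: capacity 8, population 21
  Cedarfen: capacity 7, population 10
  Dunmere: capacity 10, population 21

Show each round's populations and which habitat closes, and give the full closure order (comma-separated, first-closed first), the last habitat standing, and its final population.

Round 1: Ashgrove=4 Briarlake=21 Cedarfen=10 Dunmere=21 → close Briarlake (overflow 13)
  21÷3 = 7 each, +1 to first 0
Round 2: Ashgrove=11 Cedarfen=17 Dunmere=28 → close Dunmere (overflow 18)
  28÷2 = 14 each, +1 to first 0
Round 3: Ashgrove=25 Cedarfen=31 → close Cedarfen (overflow 24)
  31÷1 = 31 each, +1 to first 0

Closure order: Briarlake, Dunmere, Cedarfen
Last habitat: Ashgrove with 56 animals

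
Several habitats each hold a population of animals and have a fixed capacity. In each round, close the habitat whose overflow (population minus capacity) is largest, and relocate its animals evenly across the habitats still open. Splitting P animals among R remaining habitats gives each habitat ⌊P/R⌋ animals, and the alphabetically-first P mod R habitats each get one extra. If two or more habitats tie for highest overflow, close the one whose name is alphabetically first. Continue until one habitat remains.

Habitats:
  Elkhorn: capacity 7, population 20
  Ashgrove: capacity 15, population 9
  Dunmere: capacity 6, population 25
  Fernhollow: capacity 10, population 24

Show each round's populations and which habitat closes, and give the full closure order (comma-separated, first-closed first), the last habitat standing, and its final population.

Closure order: Dunmere, Fernhollow, Elkhorn
Last habitat: Ashgrove with 78 animals

Round 1: Ashgrove=9 Dunmere=25 Elkhorn=20 Fernhollow=24 → close Dunmere (overflow 19)
  25÷3 = 8 each, +1 to first 1
Round 2: Ashgrove=18 Elkhorn=28 Fernhollow=32 → close Fernhollow (overflow 22)
  32÷2 = 16 each, +1 to first 0
Round 3: Ashgrove=34 Elkhorn=44 → close Elkhorn (overflow 37)
  44÷1 = 44 each, +1 to first 0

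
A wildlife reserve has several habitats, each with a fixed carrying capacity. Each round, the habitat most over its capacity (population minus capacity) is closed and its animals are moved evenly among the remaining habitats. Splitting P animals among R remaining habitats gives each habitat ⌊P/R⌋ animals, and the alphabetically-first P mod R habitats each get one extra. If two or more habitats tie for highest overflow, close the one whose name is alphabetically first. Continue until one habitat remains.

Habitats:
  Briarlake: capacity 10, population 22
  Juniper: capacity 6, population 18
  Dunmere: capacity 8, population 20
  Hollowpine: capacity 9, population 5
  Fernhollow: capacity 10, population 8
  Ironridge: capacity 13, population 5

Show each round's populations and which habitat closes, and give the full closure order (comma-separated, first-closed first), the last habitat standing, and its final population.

Closure order: Briarlake, Dunmere, Juniper, Fernhollow, Hollowpine
Last habitat: Ironridge with 78 animals

Round 1: Briarlake=22 Dunmere=20 Fernhollow=8 Hollowpine=5 Ironridge=5 Juniper=18 → close Briarlake (overflow 12)
  22÷5 = 4 each, +1 to first 2
Round 2: Dunmere=25 Fernhollow=13 Hollowpine=9 Ironridge=9 Juniper=22 → close Dunmere (overflow 17)
  25÷4 = 6 each, +1 to first 1
Round 3: Fernhollow=20 Hollowpine=15 Ironridge=15 Juniper=28 → close Juniper (overflow 22)
  28÷3 = 9 each, +1 to first 1
Round 4: Fernhollow=30 Hollowpine=24 Ironridge=24 → close Fernhollow (overflow 20)
  30÷2 = 15 each, +1 to first 0
Round 5: Hollowpine=39 Ironridge=39 → close Hollowpine (overflow 30)
  39÷1 = 39 each, +1 to first 0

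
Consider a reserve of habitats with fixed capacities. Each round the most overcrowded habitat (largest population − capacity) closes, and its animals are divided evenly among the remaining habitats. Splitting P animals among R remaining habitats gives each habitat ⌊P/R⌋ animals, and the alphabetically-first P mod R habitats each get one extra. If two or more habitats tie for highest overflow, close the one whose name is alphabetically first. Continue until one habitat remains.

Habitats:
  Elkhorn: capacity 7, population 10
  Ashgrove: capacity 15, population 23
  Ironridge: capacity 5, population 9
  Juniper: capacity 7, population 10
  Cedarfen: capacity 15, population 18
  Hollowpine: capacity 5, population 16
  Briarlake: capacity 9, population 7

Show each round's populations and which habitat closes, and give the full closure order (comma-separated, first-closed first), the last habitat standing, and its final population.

Closure order: Hollowpine, Ashgrove, Cedarfen, Elkhorn, Ironridge, Juniper
Last habitat: Briarlake with 93 animals

Round 1: Ashgrove=23 Briarlake=7 Cedarfen=18 Elkhorn=10 Hollowpine=16 Ironridge=9 Juniper=10 → close Hollowpine (overflow 11)
  16÷6 = 2 each, +1 to first 4
Round 2: Ashgrove=26 Briarlake=10 Cedarfen=21 Elkhorn=13 Ironridge=11 Juniper=12 → close Ashgrove (overflow 11)
  26÷5 = 5 each, +1 to first 1
Round 3: Briarlake=16 Cedarfen=26 Elkhorn=18 Ironridge=16 Juniper=17 → close Cedarfen (overflow 11)
  26÷4 = 6 each, +1 to first 2
Round 4: Briarlake=23 Elkhorn=25 Ironridge=22 Juniper=23 → close Elkhorn (overflow 18)
  25÷3 = 8 each, +1 to first 1
Round 5: Briarlake=32 Ironridge=30 Juniper=31 → close Ironridge (overflow 25)
  30÷2 = 15 each, +1 to first 0
Round 6: Briarlake=47 Juniper=46 → close Juniper (overflow 39)
  46÷1 = 46 each, +1 to first 0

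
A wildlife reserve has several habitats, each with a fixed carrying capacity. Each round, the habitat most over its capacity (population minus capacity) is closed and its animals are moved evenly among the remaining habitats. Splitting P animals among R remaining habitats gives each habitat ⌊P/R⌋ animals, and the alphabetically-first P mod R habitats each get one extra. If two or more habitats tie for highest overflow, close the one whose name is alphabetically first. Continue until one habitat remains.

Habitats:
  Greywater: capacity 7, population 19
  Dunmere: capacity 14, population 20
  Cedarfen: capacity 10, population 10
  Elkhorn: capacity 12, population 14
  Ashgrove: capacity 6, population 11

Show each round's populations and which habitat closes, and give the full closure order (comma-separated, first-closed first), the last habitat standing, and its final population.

Round 1: Ashgrove=11 Cedarfen=10 Dunmere=20 Elkhorn=14 Greywater=19 → close Greywater (overflow 12)
  19÷4 = 4 each, +1 to first 3
Round 2: Ashgrove=16 Cedarfen=15 Dunmere=25 Elkhorn=18 → close Dunmere (overflow 11)
  25÷3 = 8 each, +1 to first 1
Round 3: Ashgrove=25 Cedarfen=23 Elkhorn=26 → close Ashgrove (overflow 19)
  25÷2 = 12 each, +1 to first 1
Round 4: Cedarfen=36 Elkhorn=38 → close Cedarfen (overflow 26)
  36÷1 = 36 each, +1 to first 0

Closure order: Greywater, Dunmere, Ashgrove, Cedarfen
Last habitat: Elkhorn with 74 animals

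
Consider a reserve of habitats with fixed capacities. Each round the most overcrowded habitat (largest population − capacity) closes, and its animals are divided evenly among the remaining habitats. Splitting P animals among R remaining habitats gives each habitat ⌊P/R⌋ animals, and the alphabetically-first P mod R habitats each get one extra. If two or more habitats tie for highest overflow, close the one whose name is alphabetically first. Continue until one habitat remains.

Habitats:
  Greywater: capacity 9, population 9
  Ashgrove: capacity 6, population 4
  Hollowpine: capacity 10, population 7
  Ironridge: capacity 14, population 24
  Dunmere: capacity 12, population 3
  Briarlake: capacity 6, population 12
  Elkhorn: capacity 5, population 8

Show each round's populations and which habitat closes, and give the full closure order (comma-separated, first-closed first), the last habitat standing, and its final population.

Round 1: Ashgrove=4 Briarlake=12 Dunmere=3 Elkhorn=8 Greywater=9 Hollowpine=7 Ironridge=24 → close Ironridge (overflow 10)
  24÷6 = 4 each, +1 to first 0
Round 2: Ashgrove=8 Briarlake=16 Dunmere=7 Elkhorn=12 Greywater=13 Hollowpine=11 → close Briarlake (overflow 10)
  16÷5 = 3 each, +1 to first 1
Round 3: Ashgrove=12 Dunmere=10 Elkhorn=15 Greywater=16 Hollowpine=14 → close Elkhorn (overflow 10)
  15÷4 = 3 each, +1 to first 3
Round 4: Ashgrove=16 Dunmere=14 Greywater=20 Hollowpine=17 → close Greywater (overflow 11)
  20÷3 = 6 each, +1 to first 2
Round 5: Ashgrove=23 Dunmere=21 Hollowpine=23 → close Ashgrove (overflow 17)
  23÷2 = 11 each, +1 to first 1
Round 6: Dunmere=33 Hollowpine=34 → close Hollowpine (overflow 24)
  34÷1 = 34 each, +1 to first 0

Closure order: Ironridge, Briarlake, Elkhorn, Greywater, Ashgrove, Hollowpine
Last habitat: Dunmere with 67 animals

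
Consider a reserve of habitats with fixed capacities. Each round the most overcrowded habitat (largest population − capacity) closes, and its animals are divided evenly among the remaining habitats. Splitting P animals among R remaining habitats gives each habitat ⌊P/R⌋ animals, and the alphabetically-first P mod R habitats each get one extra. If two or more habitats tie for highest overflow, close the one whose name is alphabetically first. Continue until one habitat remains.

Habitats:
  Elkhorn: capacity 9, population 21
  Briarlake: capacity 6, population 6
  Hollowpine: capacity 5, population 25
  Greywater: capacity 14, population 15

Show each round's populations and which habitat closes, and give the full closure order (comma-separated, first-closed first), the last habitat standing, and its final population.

Round 1: Briarlake=6 Elkhorn=21 Greywater=15 Hollowpine=25 → close Hollowpine (overflow 20)
  25÷3 = 8 each, +1 to first 1
Round 2: Briarlake=15 Elkhorn=29 Greywater=23 → close Elkhorn (overflow 20)
  29÷2 = 14 each, +1 to first 1
Round 3: Briarlake=30 Greywater=37 → close Briarlake (overflow 24)
  30÷1 = 30 each, +1 to first 0

Closure order: Hollowpine, Elkhorn, Briarlake
Last habitat: Greywater with 67 animals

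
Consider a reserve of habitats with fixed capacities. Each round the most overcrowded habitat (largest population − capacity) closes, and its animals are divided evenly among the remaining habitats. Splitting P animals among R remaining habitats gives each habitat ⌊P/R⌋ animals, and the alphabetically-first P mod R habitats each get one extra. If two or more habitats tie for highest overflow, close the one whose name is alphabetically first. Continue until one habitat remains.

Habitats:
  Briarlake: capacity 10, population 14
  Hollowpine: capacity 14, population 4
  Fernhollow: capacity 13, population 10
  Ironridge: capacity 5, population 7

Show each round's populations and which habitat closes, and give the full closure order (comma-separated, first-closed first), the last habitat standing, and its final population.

Round 1: Briarlake=14 Fernhollow=10 Hollowpine=4 Ironridge=7 → close Briarlake (overflow 4)
  14÷3 = 4 each, +1 to first 2
Round 2: Fernhollow=15 Hollowpine=9 Ironridge=11 → close Ironridge (overflow 6)
  11÷2 = 5 each, +1 to first 1
Round 3: Fernhollow=21 Hollowpine=14 → close Fernhollow (overflow 8)
  21÷1 = 21 each, +1 to first 0

Closure order: Briarlake, Ironridge, Fernhollow
Last habitat: Hollowpine with 35 animals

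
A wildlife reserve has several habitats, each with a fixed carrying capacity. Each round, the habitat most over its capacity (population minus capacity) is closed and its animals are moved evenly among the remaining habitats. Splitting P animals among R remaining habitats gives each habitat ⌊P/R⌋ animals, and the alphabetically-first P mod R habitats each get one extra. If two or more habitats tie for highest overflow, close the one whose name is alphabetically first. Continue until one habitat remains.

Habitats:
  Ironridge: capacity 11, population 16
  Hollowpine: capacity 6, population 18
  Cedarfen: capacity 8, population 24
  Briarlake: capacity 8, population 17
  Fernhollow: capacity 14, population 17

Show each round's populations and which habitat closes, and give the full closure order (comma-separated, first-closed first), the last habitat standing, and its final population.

Round 1: Briarlake=17 Cedarfen=24 Fernhollow=17 Hollowpine=18 Ironridge=16 → close Cedarfen (overflow 16)
  24÷4 = 6 each, +1 to first 0
Round 2: Briarlake=23 Fernhollow=23 Hollowpine=24 Ironridge=22 → close Hollowpine (overflow 18)
  24÷3 = 8 each, +1 to first 0
Round 3: Briarlake=31 Fernhollow=31 Ironridge=30 → close Briarlake (overflow 23)
  31÷2 = 15 each, +1 to first 1
Round 4: Fernhollow=47 Ironridge=45 → close Ironridge (overflow 34)
  45÷1 = 45 each, +1 to first 0

Closure order: Cedarfen, Hollowpine, Briarlake, Ironridge
Last habitat: Fernhollow with 92 animals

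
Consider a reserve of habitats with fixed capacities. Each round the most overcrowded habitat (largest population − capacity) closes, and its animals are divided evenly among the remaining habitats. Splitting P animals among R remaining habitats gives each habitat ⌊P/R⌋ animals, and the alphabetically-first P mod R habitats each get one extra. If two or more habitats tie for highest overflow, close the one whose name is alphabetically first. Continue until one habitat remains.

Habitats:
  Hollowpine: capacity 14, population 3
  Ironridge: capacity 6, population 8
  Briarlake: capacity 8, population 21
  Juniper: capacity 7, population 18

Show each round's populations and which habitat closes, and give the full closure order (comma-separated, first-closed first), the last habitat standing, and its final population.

Closure order: Briarlake, Juniper, Ironridge
Last habitat: Hollowpine with 50 animals

Round 1: Briarlake=21 Hollowpine=3 Ironridge=8 Juniper=18 → close Briarlake (overflow 13)
  21÷3 = 7 each, +1 to first 0
Round 2: Hollowpine=10 Ironridge=15 Juniper=25 → close Juniper (overflow 18)
  25÷2 = 12 each, +1 to first 1
Round 3: Hollowpine=23 Ironridge=27 → close Ironridge (overflow 21)
  27÷1 = 27 each, +1 to first 0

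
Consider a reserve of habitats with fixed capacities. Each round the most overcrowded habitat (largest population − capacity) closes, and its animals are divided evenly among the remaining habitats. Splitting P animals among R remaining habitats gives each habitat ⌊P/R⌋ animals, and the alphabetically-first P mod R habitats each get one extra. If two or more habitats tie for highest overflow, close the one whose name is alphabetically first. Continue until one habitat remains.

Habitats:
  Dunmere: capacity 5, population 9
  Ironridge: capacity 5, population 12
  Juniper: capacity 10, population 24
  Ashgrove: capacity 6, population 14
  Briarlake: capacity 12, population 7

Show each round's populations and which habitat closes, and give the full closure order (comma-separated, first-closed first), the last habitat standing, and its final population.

Round 1: Ashgrove=14 Briarlake=7 Dunmere=9 Ironridge=12 Juniper=24 → close Juniper (overflow 14)
  24÷4 = 6 each, +1 to first 0
Round 2: Ashgrove=20 Briarlake=13 Dunmere=15 Ironridge=18 → close Ashgrove (overflow 14)
  20÷3 = 6 each, +1 to first 2
Round 3: Briarlake=20 Dunmere=22 Ironridge=24 → close Ironridge (overflow 19)
  24÷2 = 12 each, +1 to first 0
Round 4: Briarlake=32 Dunmere=34 → close Dunmere (overflow 29)
  34÷1 = 34 each, +1 to first 0

Closure order: Juniper, Ashgrove, Ironridge, Dunmere
Last habitat: Briarlake with 66 animals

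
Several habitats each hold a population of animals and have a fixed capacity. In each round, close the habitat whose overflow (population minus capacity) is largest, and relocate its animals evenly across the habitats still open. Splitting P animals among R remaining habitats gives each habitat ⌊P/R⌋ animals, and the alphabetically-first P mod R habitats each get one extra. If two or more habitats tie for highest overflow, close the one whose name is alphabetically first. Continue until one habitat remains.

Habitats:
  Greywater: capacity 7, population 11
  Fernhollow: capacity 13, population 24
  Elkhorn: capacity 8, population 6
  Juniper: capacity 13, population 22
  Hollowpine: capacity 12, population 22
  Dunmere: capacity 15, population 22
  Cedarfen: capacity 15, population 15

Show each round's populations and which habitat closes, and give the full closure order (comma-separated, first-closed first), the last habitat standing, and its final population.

Round 1: Cedarfen=15 Dunmere=22 Elkhorn=6 Fernhollow=24 Greywater=11 Hollowpine=22 Juniper=22 → close Fernhollow (overflow 11)
  24÷6 = 4 each, +1 to first 0
Round 2: Cedarfen=19 Dunmere=26 Elkhorn=10 Greywater=15 Hollowpine=26 Juniper=26 → close Hollowpine (overflow 14)
  26÷5 = 5 each, +1 to first 1
Round 3: Cedarfen=25 Dunmere=31 Elkhorn=15 Greywater=20 Juniper=31 → close Juniper (overflow 18)
  31÷4 = 7 each, +1 to first 3
Round 4: Cedarfen=33 Dunmere=39 Elkhorn=23 Greywater=27 → close Dunmere (overflow 24)
  39÷3 = 13 each, +1 to first 0
Round 5: Cedarfen=46 Elkhorn=36 Greywater=40 → close Greywater (overflow 33)
  40÷2 = 20 each, +1 to first 0
Round 6: Cedarfen=66 Elkhorn=56 → close Cedarfen (overflow 51)
  66÷1 = 66 each, +1 to first 0

Closure order: Fernhollow, Hollowpine, Juniper, Dunmere, Greywater, Cedarfen
Last habitat: Elkhorn with 122 animals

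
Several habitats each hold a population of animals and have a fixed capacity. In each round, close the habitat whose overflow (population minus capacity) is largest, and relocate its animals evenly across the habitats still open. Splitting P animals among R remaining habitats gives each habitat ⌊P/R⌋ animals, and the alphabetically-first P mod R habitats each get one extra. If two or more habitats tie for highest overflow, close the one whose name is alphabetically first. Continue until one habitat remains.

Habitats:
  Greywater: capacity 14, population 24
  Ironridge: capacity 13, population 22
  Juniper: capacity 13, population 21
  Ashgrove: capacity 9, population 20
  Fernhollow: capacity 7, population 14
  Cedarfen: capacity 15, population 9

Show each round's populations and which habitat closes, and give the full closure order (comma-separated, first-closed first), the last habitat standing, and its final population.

Closure order: Ashgrove, Greywater, Ironridge, Juniper, Fernhollow
Last habitat: Cedarfen with 110 animals

Round 1: Ashgrove=20 Cedarfen=9 Fernhollow=14 Greywater=24 Ironridge=22 Juniper=21 → close Ashgrove (overflow 11)
  20÷5 = 4 each, +1 to first 0
Round 2: Cedarfen=13 Fernhollow=18 Greywater=28 Ironridge=26 Juniper=25 → close Greywater (overflow 14)
  28÷4 = 7 each, +1 to first 0
Round 3: Cedarfen=20 Fernhollow=25 Ironridge=33 Juniper=32 → close Ironridge (overflow 20)
  33÷3 = 11 each, +1 to first 0
Round 4: Cedarfen=31 Fernhollow=36 Juniper=43 → close Juniper (overflow 30)
  43÷2 = 21 each, +1 to first 1
Round 5: Cedarfen=53 Fernhollow=57 → close Fernhollow (overflow 50)
  57÷1 = 57 each, +1 to first 0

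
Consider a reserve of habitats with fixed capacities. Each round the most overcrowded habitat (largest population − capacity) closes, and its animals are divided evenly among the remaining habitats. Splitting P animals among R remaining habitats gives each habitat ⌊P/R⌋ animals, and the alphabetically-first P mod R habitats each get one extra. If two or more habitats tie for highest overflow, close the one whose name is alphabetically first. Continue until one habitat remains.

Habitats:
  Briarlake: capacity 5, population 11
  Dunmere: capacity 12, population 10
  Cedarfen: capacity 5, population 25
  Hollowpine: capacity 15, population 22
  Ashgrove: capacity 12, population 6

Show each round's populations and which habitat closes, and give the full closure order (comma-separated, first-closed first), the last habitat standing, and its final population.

Closure order: Cedarfen, Hollowpine, Briarlake, Dunmere
Last habitat: Ashgrove with 74 animals

Round 1: Ashgrove=6 Briarlake=11 Cedarfen=25 Dunmere=10 Hollowpine=22 → close Cedarfen (overflow 20)
  25÷4 = 6 each, +1 to first 1
Round 2: Ashgrove=13 Briarlake=17 Dunmere=16 Hollowpine=28 → close Hollowpine (overflow 13)
  28÷3 = 9 each, +1 to first 1
Round 3: Ashgrove=23 Briarlake=26 Dunmere=25 → close Briarlake (overflow 21)
  26÷2 = 13 each, +1 to first 0
Round 4: Ashgrove=36 Dunmere=38 → close Dunmere (overflow 26)
  38÷1 = 38 each, +1 to first 0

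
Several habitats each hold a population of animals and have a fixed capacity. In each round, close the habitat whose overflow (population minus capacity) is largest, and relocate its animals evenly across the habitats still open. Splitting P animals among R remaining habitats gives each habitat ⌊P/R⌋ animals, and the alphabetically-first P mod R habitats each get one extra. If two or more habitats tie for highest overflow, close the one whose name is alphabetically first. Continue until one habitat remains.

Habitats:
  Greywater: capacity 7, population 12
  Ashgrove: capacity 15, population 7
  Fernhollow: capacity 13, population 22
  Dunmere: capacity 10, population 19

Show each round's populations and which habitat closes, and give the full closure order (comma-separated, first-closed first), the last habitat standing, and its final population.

Closure order: Dunmere, Fernhollow, Greywater
Last habitat: Ashgrove with 60 animals

Round 1: Ashgrove=7 Dunmere=19 Fernhollow=22 Greywater=12 → close Dunmere (overflow 9)
  19÷3 = 6 each, +1 to first 1
Round 2: Ashgrove=14 Fernhollow=28 Greywater=18 → close Fernhollow (overflow 15)
  28÷2 = 14 each, +1 to first 0
Round 3: Ashgrove=28 Greywater=32 → close Greywater (overflow 25)
  32÷1 = 32 each, +1 to first 0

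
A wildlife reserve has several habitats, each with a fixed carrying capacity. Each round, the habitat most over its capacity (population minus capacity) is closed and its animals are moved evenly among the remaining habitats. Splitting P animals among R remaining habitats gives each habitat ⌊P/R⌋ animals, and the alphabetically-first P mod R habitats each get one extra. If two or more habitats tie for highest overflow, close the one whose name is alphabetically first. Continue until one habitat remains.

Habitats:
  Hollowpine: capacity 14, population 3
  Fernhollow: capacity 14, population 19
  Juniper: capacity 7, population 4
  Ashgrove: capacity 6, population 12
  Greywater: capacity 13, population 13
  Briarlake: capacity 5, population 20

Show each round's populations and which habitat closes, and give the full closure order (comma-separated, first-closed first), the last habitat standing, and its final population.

Round 1: Ashgrove=12 Briarlake=20 Fernhollow=19 Greywater=13 Hollowpine=3 Juniper=4 → close Briarlake (overflow 15)
  20÷5 = 4 each, +1 to first 0
Round 2: Ashgrove=16 Fernhollow=23 Greywater=17 Hollowpine=7 Juniper=8 → close Ashgrove (overflow 10)
  16÷4 = 4 each, +1 to first 0
Round 3: Fernhollow=27 Greywater=21 Hollowpine=11 Juniper=12 → close Fernhollow (overflow 13)
  27÷3 = 9 each, +1 to first 0
Round 4: Greywater=30 Hollowpine=20 Juniper=21 → close Greywater (overflow 17)
  30÷2 = 15 each, +1 to first 0
Round 5: Hollowpine=35 Juniper=36 → close Juniper (overflow 29)
  36÷1 = 36 each, +1 to first 0

Closure order: Briarlake, Ashgrove, Fernhollow, Greywater, Juniper
Last habitat: Hollowpine with 71 animals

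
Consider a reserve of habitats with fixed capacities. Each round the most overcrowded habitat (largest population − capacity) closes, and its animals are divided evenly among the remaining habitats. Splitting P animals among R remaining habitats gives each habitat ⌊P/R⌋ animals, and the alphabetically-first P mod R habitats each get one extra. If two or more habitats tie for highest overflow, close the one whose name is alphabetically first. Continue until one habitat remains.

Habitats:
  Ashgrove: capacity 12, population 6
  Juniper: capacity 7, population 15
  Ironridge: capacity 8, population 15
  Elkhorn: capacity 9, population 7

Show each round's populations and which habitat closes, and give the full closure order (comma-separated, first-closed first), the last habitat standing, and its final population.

Round 1: Ashgrove=6 Elkhorn=7 Ironridge=15 Juniper=15 → close Juniper (overflow 8)
  15÷3 = 5 each, +1 to first 0
Round 2: Ashgrove=11 Elkhorn=12 Ironridge=20 → close Ironridge (overflow 12)
  20÷2 = 10 each, +1 to first 0
Round 3: Ashgrove=21 Elkhorn=22 → close Elkhorn (overflow 13)
  22÷1 = 22 each, +1 to first 0

Closure order: Juniper, Ironridge, Elkhorn
Last habitat: Ashgrove with 43 animals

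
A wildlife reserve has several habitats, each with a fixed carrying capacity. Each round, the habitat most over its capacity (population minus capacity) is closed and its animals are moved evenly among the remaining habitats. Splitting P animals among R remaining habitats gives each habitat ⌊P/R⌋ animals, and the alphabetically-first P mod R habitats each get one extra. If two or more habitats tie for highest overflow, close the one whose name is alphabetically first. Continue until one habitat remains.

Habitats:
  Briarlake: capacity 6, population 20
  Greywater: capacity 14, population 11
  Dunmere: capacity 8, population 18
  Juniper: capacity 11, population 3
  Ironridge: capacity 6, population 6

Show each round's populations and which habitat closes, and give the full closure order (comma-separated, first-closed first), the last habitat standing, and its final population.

Closure order: Briarlake, Dunmere, Ironridge, Greywater
Last habitat: Juniper with 58 animals

Round 1: Briarlake=20 Dunmere=18 Greywater=11 Ironridge=6 Juniper=3 → close Briarlake (overflow 14)
  20÷4 = 5 each, +1 to first 0
Round 2: Dunmere=23 Greywater=16 Ironridge=11 Juniper=8 → close Dunmere (overflow 15)
  23÷3 = 7 each, +1 to first 2
Round 3: Greywater=24 Ironridge=19 Juniper=15 → close Ironridge (overflow 13)
  19÷2 = 9 each, +1 to first 1
Round 4: Greywater=34 Juniper=24 → close Greywater (overflow 20)
  34÷1 = 34 each, +1 to first 0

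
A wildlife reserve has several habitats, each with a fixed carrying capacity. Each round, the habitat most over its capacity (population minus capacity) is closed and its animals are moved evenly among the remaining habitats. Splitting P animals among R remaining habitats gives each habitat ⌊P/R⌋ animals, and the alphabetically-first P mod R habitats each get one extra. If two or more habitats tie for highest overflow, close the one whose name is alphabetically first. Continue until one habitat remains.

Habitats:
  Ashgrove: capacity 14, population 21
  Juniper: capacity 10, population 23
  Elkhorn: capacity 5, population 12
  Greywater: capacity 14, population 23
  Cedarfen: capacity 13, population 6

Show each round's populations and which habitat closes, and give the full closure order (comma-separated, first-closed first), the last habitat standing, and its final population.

Round 1: Ashgrove=21 Cedarfen=6 Elkhorn=12 Greywater=23 Juniper=23 → close Juniper (overflow 13)
  23÷4 = 5 each, +1 to first 3
Round 2: Ashgrove=27 Cedarfen=12 Elkhorn=18 Greywater=28 → close Greywater (overflow 14)
  28÷3 = 9 each, +1 to first 1
Round 3: Ashgrove=37 Cedarfen=21 Elkhorn=27 → close Ashgrove (overflow 23)
  37÷2 = 18 each, +1 to first 1
Round 4: Cedarfen=40 Elkhorn=45 → close Elkhorn (overflow 40)
  45÷1 = 45 each, +1 to first 0

Closure order: Juniper, Greywater, Ashgrove, Elkhorn
Last habitat: Cedarfen with 85 animals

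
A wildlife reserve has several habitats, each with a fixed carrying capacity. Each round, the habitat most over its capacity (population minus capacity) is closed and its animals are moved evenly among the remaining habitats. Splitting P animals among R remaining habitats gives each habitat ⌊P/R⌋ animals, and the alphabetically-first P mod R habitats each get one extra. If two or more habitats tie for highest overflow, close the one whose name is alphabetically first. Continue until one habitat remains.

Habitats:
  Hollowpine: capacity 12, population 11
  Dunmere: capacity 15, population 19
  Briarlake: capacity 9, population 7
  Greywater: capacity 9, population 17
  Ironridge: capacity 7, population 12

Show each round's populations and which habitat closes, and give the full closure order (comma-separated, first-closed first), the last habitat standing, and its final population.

Round 1: Briarlake=7 Dunmere=19 Greywater=17 Hollowpine=11 Ironridge=12 → close Greywater (overflow 8)
  17÷4 = 4 each, +1 to first 1
Round 2: Briarlake=12 Dunmere=23 Hollowpine=15 Ironridge=16 → close Ironridge (overflow 9)
  16÷3 = 5 each, +1 to first 1
Round 3: Briarlake=18 Dunmere=28 Hollowpine=20 → close Dunmere (overflow 13)
  28÷2 = 14 each, +1 to first 0
Round 4: Briarlake=32 Hollowpine=34 → close Briarlake (overflow 23)
  32÷1 = 32 each, +1 to first 0

Closure order: Greywater, Ironridge, Dunmere, Briarlake
Last habitat: Hollowpine with 66 animals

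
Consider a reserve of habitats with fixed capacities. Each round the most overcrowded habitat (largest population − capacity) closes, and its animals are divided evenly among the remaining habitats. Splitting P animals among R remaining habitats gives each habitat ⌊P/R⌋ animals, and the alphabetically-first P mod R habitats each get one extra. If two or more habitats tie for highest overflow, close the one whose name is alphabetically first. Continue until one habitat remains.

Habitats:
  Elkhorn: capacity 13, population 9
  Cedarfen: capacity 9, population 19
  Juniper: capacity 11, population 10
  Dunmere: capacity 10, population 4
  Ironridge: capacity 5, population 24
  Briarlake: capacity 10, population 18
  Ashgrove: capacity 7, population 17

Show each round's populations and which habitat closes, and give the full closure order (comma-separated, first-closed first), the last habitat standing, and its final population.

Closure order: Ironridge, Ashgrove, Cedarfen, Briarlake, Juniper, Dunmere
Last habitat: Elkhorn with 101 animals

Round 1: Ashgrove=17 Briarlake=18 Cedarfen=19 Dunmere=4 Elkhorn=9 Ironridge=24 Juniper=10 → close Ironridge (overflow 19)
  24÷6 = 4 each, +1 to first 0
Round 2: Ashgrove=21 Briarlake=22 Cedarfen=23 Dunmere=8 Elkhorn=13 Juniper=14 → close Ashgrove (overflow 14)
  21÷5 = 4 each, +1 to first 1
Round 3: Briarlake=27 Cedarfen=27 Dunmere=12 Elkhorn=17 Juniper=18 → close Cedarfen (overflow 18)
  27÷4 = 6 each, +1 to first 3
Round 4: Briarlake=34 Dunmere=19 Elkhorn=24 Juniper=24 → close Briarlake (overflow 24)
  34÷3 = 11 each, +1 to first 1
Round 5: Dunmere=31 Elkhorn=35 Juniper=35 → close Juniper (overflow 24)
  35÷2 = 17 each, +1 to first 1
Round 6: Dunmere=49 Elkhorn=52 → close Dunmere (overflow 39)
  49÷1 = 49 each, +1 to first 0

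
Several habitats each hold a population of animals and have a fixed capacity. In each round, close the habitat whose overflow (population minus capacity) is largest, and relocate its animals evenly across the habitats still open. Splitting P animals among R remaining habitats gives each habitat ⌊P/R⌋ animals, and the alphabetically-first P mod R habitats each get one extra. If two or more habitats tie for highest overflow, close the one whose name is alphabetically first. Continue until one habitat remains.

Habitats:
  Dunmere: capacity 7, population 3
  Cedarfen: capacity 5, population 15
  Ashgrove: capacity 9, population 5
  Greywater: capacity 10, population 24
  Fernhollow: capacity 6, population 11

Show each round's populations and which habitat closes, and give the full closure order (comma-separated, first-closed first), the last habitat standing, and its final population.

Round 1: Ashgrove=5 Cedarfen=15 Dunmere=3 Fernhollow=11 Greywater=24 → close Greywater (overflow 14)
  24÷4 = 6 each, +1 to first 0
Round 2: Ashgrove=11 Cedarfen=21 Dunmere=9 Fernhollow=17 → close Cedarfen (overflow 16)
  21÷3 = 7 each, +1 to first 0
Round 3: Ashgrove=18 Dunmere=16 Fernhollow=24 → close Fernhollow (overflow 18)
  24÷2 = 12 each, +1 to first 0
Round 4: Ashgrove=30 Dunmere=28 → close Ashgrove (overflow 21)
  30÷1 = 30 each, +1 to first 0

Closure order: Greywater, Cedarfen, Fernhollow, Ashgrove
Last habitat: Dunmere with 58 animals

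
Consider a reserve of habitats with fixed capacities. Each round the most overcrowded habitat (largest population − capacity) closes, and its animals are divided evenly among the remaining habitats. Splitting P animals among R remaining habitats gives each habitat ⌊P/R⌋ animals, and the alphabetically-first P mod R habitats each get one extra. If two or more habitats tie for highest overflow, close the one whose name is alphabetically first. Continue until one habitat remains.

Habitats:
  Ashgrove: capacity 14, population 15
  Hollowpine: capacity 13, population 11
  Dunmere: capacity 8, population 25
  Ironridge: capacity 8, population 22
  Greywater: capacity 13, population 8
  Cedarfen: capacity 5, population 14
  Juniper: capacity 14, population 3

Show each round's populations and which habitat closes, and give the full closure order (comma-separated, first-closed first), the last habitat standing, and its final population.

Round 1: Ashgrove=15 Cedarfen=14 Dunmere=25 Greywater=8 Hollowpine=11 Ironridge=22 Juniper=3 → close Dunmere (overflow 17)
  25÷6 = 4 each, +1 to first 1
Round 2: Ashgrove=20 Cedarfen=18 Greywater=12 Hollowpine=15 Ironridge=26 Juniper=7 → close Ironridge (overflow 18)
  26÷5 = 5 each, +1 to first 1
Round 3: Ashgrove=26 Cedarfen=23 Greywater=17 Hollowpine=20 Juniper=12 → close Cedarfen (overflow 18)
  23÷4 = 5 each, +1 to first 3
Round 4: Ashgrove=32 Greywater=23 Hollowpine=26 Juniper=17 → close Ashgrove (overflow 18)
  32÷3 = 10 each, +1 to first 2
Round 5: Greywater=34 Hollowpine=37 Juniper=27 → close Hollowpine (overflow 24)
  37÷2 = 18 each, +1 to first 1
Round 6: Greywater=53 Juniper=45 → close Greywater (overflow 40)
  53÷1 = 53 each, +1 to first 0

Closure order: Dunmere, Ironridge, Cedarfen, Ashgrove, Hollowpine, Greywater
Last habitat: Juniper with 98 animals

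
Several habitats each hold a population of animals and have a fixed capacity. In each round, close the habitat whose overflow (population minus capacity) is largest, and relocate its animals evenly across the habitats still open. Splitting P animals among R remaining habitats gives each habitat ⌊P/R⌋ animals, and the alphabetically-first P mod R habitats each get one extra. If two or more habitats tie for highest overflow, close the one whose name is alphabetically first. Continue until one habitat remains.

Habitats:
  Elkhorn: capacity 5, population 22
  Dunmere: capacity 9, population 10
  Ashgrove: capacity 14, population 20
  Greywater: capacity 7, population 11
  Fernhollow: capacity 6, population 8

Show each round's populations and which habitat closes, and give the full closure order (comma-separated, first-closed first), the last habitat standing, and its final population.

Closure order: Elkhorn, Ashgrove, Greywater, Dunmere
Last habitat: Fernhollow with 71 animals

Round 1: Ashgrove=20 Dunmere=10 Elkhorn=22 Fernhollow=8 Greywater=11 → close Elkhorn (overflow 17)
  22÷4 = 5 each, +1 to first 2
Round 2: Ashgrove=26 Dunmere=16 Fernhollow=13 Greywater=16 → close Ashgrove (overflow 12)
  26÷3 = 8 each, +1 to first 2
Round 3: Dunmere=25 Fernhollow=22 Greywater=24 → close Greywater (overflow 17)
  24÷2 = 12 each, +1 to first 0
Round 4: Dunmere=37 Fernhollow=34 → close Dunmere (overflow 28)
  37÷1 = 37 each, +1 to first 0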